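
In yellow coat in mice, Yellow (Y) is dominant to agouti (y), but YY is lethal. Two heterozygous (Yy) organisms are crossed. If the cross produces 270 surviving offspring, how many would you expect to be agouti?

Cross: Yy × Yy
Punnett square offspring (before lethality): 1 YY, 2 Yy, 1 yy
The YY genotype is lethal (embryos die); surviving offspring: 2 Yy, 1 yy
agouti: 1 out of 3 → fraction 1/3
Expected count = 1/3 × 270 = 90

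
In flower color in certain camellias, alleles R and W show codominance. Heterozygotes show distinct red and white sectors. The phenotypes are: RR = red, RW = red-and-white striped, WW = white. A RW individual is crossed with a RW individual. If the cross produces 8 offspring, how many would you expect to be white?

Punnett square for RW × RW:
Offspring genotypes: 1 RR, 2 RW, 1 WW
Phenotype counts: 1 red, 2 red-and-white striped, 1 white
white: 1 out of 4 → fraction 1/4
Expected count = 1/4 × 8 = 2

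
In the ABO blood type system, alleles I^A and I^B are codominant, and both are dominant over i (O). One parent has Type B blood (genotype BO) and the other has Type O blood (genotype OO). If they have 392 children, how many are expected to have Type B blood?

Cross: BO × OO
Possible offspring genotypes: 2 BO, 2 OO
Blood type counts: 2 Type B, 2 Type O
Probability of Type B: 2/4 = 1/2
Expected count = 1/2 × 392 = 196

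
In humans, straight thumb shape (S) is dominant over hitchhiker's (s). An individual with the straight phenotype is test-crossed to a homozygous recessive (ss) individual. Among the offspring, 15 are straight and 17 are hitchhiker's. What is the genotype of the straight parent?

Test cross: ? × ss
Offspring: 15 straight, 17 hitchhiker's — approximately 1:1.
A 1:1 ratio in a test cross indicates the unknown parent is heterozygous (Ss).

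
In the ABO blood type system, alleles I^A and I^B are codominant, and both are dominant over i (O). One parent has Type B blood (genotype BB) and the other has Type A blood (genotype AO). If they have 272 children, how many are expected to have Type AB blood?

Cross: BB × AO
Possible offspring genotypes: 2 AB, 2 BO
Blood type counts: 2 Type AB, 2 Type B
Probability of Type AB: 2/4 = 1/2
Expected count = 1/2 × 272 = 136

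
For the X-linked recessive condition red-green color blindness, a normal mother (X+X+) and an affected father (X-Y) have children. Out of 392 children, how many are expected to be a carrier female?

Cross: X+X+ × X-Y
Offspring: 2 X+X-, 2 X+Y
Probability of a carrier female: 2/4 = 1/2
Expected count = 1/2 × 392 = 196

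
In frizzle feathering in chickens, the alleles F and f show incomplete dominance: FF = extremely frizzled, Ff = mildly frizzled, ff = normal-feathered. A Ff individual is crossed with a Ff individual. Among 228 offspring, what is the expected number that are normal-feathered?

Punnett square for Ff × Ff:
Offspring genotypes: 1 FF, 2 Ff, 1 ff
Phenotype counts: 1 extremely frizzled, 2 mildly frizzled, 1 normal-feathered
normal-feathered: 1 out of 4 → fraction 1/4
Expected count = 1/4 × 228 = 57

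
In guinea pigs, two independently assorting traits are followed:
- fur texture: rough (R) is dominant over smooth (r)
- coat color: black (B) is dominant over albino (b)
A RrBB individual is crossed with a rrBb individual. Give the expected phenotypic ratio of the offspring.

Dihybrid cross RrBB × rrBb — consider each gene separately:
fur texture: Rr × rr → 2 Rr, 2 rr → 2 R_ : 2 rr (out of 4)
coat color: BB × Bb → 2 BB, 2 Bb → 4 B_ (out of 4)
Combine (counts out of 4 × 4 = 16): rough/black (R_B_) = 2×4 = 8; smooth/black (rrB_) = 2×4 = 8
Phenotype counts (out of 16): 8 rough/black, 8 smooth/black
Ratio: 1 rough/black : 1 smooth/black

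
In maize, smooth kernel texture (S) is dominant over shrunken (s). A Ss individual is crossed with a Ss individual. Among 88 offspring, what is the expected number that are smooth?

Punnett square for Ss × Ss:
Offspring genotypes: 1 SS, 2 Ss, 1 ss
smooth: 3, shrunken: 1
smooth: 3 out of 4 → fraction 3/4
Expected count = 3/4 × 88 = 66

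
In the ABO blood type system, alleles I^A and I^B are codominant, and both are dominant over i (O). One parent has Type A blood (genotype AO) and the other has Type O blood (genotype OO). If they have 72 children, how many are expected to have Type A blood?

Cross: AO × OO
Possible offspring genotypes: 2 AO, 2 OO
Blood type counts: 2 Type A, 2 Type O
Probability of Type A: 2/4 = 1/2
Expected count = 1/2 × 72 = 36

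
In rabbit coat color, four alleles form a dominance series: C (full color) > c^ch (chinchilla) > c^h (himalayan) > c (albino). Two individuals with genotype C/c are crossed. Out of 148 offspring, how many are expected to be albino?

Cross: C/c × C/c
Allele dominance: C > c^ch > c^h > c
Offspring genotypes: 1 C/C, 2 C/c, 1 c/c
Phenotype counts: 3 full color, 1 albino
albino: 1 out of 4 → fraction 1/4
Expected count = 1/4 × 148 = 37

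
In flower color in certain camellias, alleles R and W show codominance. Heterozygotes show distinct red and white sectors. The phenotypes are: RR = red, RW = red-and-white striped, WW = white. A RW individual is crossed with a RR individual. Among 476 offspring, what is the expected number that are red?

Punnett square for RW × RR:
Offspring genotypes: 2 RR, 2 RW
Phenotype counts: 2 red, 2 red-and-white striped
red: 2 out of 4 → fraction 1/2
Expected count = 1/2 × 476 = 238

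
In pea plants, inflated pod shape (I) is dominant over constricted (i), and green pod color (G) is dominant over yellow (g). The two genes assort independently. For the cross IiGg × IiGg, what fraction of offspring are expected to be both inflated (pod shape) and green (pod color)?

Dihybrid cross IiGg × IiGg — consider each gene separately:
pod shape: Ii × Ii → 1 II, 2 Ii, 1 ii → 3 I_ : 1 ii (out of 4)
pod color: Gg × Gg → 1 GG, 2 Gg, 1 gg → 3 G_ : 1 gg (out of 4)
Looking for: inflated (I_) and green (G_)
P(inflated) = 3/4, P(green) = 3/4
P(both) = 3/4 × 3/4 = 9/16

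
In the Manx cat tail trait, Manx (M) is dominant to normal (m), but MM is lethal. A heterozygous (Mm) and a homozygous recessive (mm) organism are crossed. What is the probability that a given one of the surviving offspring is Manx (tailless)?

Cross: Mm × mm
Punnett square offspring (before lethality): 2 Mm, 2 mm
No MM offspring are produced in this cross.
Manx (tailless): 2 out of 4
Probability: 2/4 = 1/2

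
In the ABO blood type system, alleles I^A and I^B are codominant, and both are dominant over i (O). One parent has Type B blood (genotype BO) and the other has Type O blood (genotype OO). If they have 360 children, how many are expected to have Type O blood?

Cross: BO × OO
Possible offspring genotypes: 2 BO, 2 OO
Blood type counts: 2 Type B, 2 Type O
Probability of Type O: 2/4 = 1/2
Expected count = 1/2 × 360 = 180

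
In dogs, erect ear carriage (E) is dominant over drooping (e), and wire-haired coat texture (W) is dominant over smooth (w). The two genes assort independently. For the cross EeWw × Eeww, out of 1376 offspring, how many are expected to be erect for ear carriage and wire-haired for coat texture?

Dihybrid cross EeWw × Eeww — consider each gene separately:
ear carriage: Ee × Ee → 1 EE, 2 Ee, 1 ee → 3 E_ : 1 ee (out of 4)
coat texture: Ww × ww → 2 Ww, 2 ww → 2 W_ : 2 ww (out of 4)
Looking for: erect (E_) and wire-haired (W_)
P(erect) = 3/4, P(wire-haired) = 2/4
P(both) = 3/4 × 2/4 = 6/16 = 3/8
Expected count = 3/8 × 1376 = 516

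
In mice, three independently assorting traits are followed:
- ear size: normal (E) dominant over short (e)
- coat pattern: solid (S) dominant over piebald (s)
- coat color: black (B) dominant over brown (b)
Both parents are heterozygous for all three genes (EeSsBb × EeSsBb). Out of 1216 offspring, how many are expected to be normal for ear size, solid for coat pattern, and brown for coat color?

Trihybrid cross: EeSsBb × EeSsBb
Each trait segregates independently with a 3:1 phenotypic ratio, so each gene contributes 3/4 (dominant) or 1/4 (recessive).
Target: normal (ear size), solid (coat pattern), brown (coat color)
Probability = product of independent per-trait probabilities
= 3/4 × 3/4 × 1/4 = 9/64
Expected count = 9/64 × 1216 = 171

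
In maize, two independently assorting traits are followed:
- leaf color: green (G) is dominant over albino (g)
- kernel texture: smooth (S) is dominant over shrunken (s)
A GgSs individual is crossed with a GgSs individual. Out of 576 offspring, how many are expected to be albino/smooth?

Dihybrid cross GgSs × GgSs — consider each gene separately:
leaf color: Gg × Gg → 1 GG, 2 Gg, 1 gg → 3 G_ : 1 gg (out of 4)
kernel texture: Ss × Ss → 1 SS, 2 Ss, 1 ss → 3 S_ : 1 ss (out of 4)
Combine (counts out of 4 × 4 = 16): green/smooth (G_S_) = 3×3 = 9; green/shrunken (G_ss) = 3×1 = 3; albino/smooth (ggS_) = 1×3 = 3; albino/shrunken (ggss) = 1×1 = 1
Phenotype counts (out of 16): 9 green/smooth, 3 green/shrunken, 3 albino/smooth, 1 albino/shrunken
albino/smooth: 3 out of 16 → fraction 3/16
Expected count = 3/16 × 576 = 108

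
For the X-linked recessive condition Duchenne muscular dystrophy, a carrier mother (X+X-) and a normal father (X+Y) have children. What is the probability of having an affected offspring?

Cross: X+X- × X+Y
Offspring: 1 X+X+, 1 X+Y, 1 X+X-, 1 X-Y
Probability of an affected offspring: 1/4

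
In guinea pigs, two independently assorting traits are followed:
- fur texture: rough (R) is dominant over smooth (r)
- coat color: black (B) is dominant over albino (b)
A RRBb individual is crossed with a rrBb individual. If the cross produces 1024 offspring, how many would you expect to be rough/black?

Dihybrid cross RRBb × rrBb — consider each gene separately:
fur texture: RR × rr → 4 Rr → 4 R_ (out of 4)
coat color: Bb × Bb → 1 BB, 2 Bb, 1 bb → 3 B_ : 1 bb (out of 4)
Combine (counts out of 4 × 4 = 16): rough/black (R_B_) = 4×3 = 12; rough/albino (R_bb) = 4×1 = 4
Phenotype counts (out of 16): 12 rough/black, 4 rough/albino
rough/black: 12 out of 16 → fraction 3/4
Expected count = 3/4 × 1024 = 768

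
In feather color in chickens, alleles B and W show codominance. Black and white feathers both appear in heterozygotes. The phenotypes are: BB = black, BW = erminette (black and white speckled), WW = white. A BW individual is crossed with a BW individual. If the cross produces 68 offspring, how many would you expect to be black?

Punnett square for BW × BW:
Offspring genotypes: 1 BB, 2 BW, 1 WW
Phenotype counts: 1 black, 2 erminette (black and white speckled), 1 white
black: 1 out of 4 → fraction 1/4
Expected count = 1/4 × 68 = 17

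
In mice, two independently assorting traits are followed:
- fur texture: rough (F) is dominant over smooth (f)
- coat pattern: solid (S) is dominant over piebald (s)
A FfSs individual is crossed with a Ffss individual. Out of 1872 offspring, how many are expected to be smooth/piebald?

Dihybrid cross FfSs × Ffss — consider each gene separately:
fur texture: Ff × Ff → 1 FF, 2 Ff, 1 ff → 3 F_ : 1 ff (out of 4)
coat pattern: Ss × ss → 2 Ss, 2 ss → 2 S_ : 2 ss (out of 4)
Combine (counts out of 4 × 4 = 16): rough/solid (F_S_) = 3×2 = 6; rough/piebald (F_ss) = 3×2 = 6; smooth/solid (ffS_) = 1×2 = 2; smooth/piebald (ffss) = 1×2 = 2
Phenotype counts (out of 16): 6 rough/solid, 6 rough/piebald, 2 smooth/solid, 2 smooth/piebald
smooth/piebald: 2 out of 16 → fraction 1/8
Expected count = 1/8 × 1872 = 234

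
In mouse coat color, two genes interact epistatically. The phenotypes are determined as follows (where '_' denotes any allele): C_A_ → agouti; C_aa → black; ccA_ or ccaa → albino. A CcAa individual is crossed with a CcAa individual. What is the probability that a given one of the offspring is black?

Cross: CcAa × CcAa — consider each gene separately:
C gene: Cc × Cc → 1 CC, 2 Cc, 1 cc → 3 C_ : 1 cc (out of 4)
A gene: Aa × Aa → 1 AA, 2 Aa, 1 aa → 3 A_ : 1 aa (out of 4)
Genotype classes (out of 4 × 4 = 16): C_A_ = 3×3 = 9; C_aa = 3×1 = 3; ccA_ = 1×3 = 3; ccaa = 1×1 = 1
Apply the phenotype rules: C_A_ (9) → agouti; C_aa (3) → black; ccA_ (3) + ccaa (1) → albino
Phenotype counts (out of 16): 9 agouti, 3 black, 4 albino
black: 3 out of 16
Probability: 3/16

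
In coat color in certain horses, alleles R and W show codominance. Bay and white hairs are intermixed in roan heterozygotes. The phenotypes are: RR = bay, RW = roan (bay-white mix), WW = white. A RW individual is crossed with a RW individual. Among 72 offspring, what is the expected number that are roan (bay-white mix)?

Punnett square for RW × RW:
Offspring genotypes: 1 RR, 2 RW, 1 WW
Phenotype counts: 1 bay, 2 roan (bay-white mix), 1 white
roan (bay-white mix): 2 out of 4 → fraction 1/2
Expected count = 1/2 × 72 = 36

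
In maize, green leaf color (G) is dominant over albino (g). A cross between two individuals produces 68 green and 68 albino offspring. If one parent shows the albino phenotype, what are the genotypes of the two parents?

Observed offspring: 68 green, 68 albino
The observed ratio simplifies to 1:1. One parent shows albino, so its genotype must be gg. A 1:1 offspring split requires the other parent to be heterozygous (Gg).
Parent genotypes: gg × Gg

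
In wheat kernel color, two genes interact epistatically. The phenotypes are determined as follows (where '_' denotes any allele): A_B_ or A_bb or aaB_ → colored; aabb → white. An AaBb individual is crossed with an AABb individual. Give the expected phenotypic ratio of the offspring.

Cross: AaBb × AABb — consider each gene separately:
A gene: Aa × AA → 2 AA, 2 Aa → 4 A_ (out of 4)
B gene: Bb × Bb → 1 BB, 2 Bb, 1 bb → 3 B_ : 1 bb (out of 4)
Genotype classes (out of 4 × 4 = 16): A_B_ = 4×3 = 12; A_bb = 4×1 = 4
Apply the phenotype rules: A_B_ (12) + A_bb (4) → colored
Phenotype counts (out of 16): 16 colored
Ratio: all colored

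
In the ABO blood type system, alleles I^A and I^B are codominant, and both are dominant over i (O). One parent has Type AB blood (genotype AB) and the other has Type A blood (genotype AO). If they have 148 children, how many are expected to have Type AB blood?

Cross: AB × AO
Possible offspring genotypes: 1 AA, 1 AO, 1 AB, 1 BO
Blood type counts: 2 Type A, 1 Type AB, 1 Type B
Probability of Type AB: 1/4
Expected count = 1/4 × 148 = 37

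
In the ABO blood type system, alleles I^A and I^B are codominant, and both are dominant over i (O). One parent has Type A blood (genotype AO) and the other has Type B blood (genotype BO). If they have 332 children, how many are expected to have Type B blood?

Cross: AO × BO
Possible offspring genotypes: 1 AB, 1 AO, 1 BO, 1 OO
Blood type counts: 1 Type AB, 1 Type A, 1 Type B, 1 Type O
Probability of Type B: 1/4
Expected count = 1/4 × 332 = 83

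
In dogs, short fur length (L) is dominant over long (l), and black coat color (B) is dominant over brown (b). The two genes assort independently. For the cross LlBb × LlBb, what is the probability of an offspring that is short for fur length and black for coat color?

Dihybrid cross LlBb × LlBb — consider each gene separately:
fur length: Ll × Ll → 1 LL, 2 Ll, 1 ll → 3 L_ : 1 ll (out of 4)
coat color: Bb × Bb → 1 BB, 2 Bb, 1 bb → 3 B_ : 1 bb (out of 4)
Looking for: short (L_) and black (B_)
P(short) = 3/4, P(black) = 3/4
P(both) = 3/4 × 3/4 = 9/16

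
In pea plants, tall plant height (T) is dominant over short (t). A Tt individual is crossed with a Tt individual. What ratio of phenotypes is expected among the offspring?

Punnett square for Tt × Tt:
Offspring genotypes: 1 TT, 2 Tt, 1 tt
tall: 3, short: 1
Ratio: 3:1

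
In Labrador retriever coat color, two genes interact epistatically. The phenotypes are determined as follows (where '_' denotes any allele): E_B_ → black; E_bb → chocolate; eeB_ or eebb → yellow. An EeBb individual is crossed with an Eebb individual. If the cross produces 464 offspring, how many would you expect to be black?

Cross: EeBb × Eebb — consider each gene separately:
E gene: Ee × Ee → 1 EE, 2 Ee, 1 ee → 3 E_ : 1 ee (out of 4)
B gene: Bb × bb → 2 Bb, 2 bb → 2 B_ : 2 bb (out of 4)
Genotype classes (out of 4 × 4 = 16): E_B_ = 3×2 = 6; E_bb = 3×2 = 6; eeB_ = 1×2 = 2; eebb = 1×2 = 2
Apply the phenotype rules: E_B_ (6) → black; E_bb (6) → chocolate; eeB_ (2) + eebb (2) → yellow
Phenotype counts (out of 16): 6 black, 6 chocolate, 4 yellow
black: 6 out of 16 → fraction 3/8
Expected count = 3/8 × 464 = 174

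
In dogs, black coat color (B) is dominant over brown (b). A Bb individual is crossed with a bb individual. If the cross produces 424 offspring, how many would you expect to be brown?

Punnett square for Bb × bb:
Offspring genotypes: 2 Bb, 2 bb
black: 2, brown: 2
brown: 2 out of 4 → fraction 1/2
Expected count = 1/2 × 424 = 212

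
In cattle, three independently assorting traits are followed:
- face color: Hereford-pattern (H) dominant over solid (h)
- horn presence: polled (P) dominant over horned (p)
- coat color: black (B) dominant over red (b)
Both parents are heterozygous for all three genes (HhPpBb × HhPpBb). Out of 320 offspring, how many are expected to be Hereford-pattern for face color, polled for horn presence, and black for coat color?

Trihybrid cross: HhPpBb × HhPpBb
Each trait segregates independently with a 3:1 phenotypic ratio, so each gene contributes 3/4 (dominant) or 1/4 (recessive).
Target: Hereford-pattern (face color), polled (horn presence), black (coat color)
Probability = product of independent per-trait probabilities
= 3/4 × 3/4 × 3/4 = 27/64
Expected count = 27/64 × 320 = 135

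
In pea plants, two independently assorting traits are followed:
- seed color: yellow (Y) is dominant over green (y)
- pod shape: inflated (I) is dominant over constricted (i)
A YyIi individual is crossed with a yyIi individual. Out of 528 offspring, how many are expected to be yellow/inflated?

Dihybrid cross YyIi × yyIi — consider each gene separately:
seed color: Yy × yy → 2 Yy, 2 yy → 2 Y_ : 2 yy (out of 4)
pod shape: Ii × Ii → 1 II, 2 Ii, 1 ii → 3 I_ : 1 ii (out of 4)
Combine (counts out of 4 × 4 = 16): yellow/inflated (Y_I_) = 2×3 = 6; yellow/constricted (Y_ii) = 2×1 = 2; green/inflated (yyI_) = 2×3 = 6; green/constricted (yyii) = 2×1 = 2
Phenotype counts (out of 16): 6 yellow/inflated, 2 yellow/constricted, 6 green/inflated, 2 green/constricted
yellow/inflated: 6 out of 16 → fraction 3/8
Expected count = 3/8 × 528 = 198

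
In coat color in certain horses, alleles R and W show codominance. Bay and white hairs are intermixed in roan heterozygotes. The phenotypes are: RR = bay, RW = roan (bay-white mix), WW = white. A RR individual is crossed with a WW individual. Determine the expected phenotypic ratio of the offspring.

Punnett square for RR × WW:
Offspring genotypes: 4 RW
Phenotype counts: 4 roan (bay-white mix)
Ratio: all roan (bay-white mix)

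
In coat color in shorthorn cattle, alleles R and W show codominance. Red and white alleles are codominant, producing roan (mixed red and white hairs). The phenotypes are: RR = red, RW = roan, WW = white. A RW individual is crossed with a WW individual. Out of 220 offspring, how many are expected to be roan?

Punnett square for RW × WW:
Offspring genotypes: 2 RW, 2 WW
Phenotype counts: 2 roan, 2 white
roan: 2 out of 4 → fraction 1/2
Expected count = 1/2 × 220 = 110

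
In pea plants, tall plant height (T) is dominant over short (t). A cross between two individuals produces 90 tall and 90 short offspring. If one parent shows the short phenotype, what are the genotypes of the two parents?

Observed offspring: 90 tall, 90 short
The observed ratio simplifies to 1:1. One parent shows short, so its genotype must be tt. A 1:1 offspring split requires the other parent to be heterozygous (Tt).
Parent genotypes: tt × Tt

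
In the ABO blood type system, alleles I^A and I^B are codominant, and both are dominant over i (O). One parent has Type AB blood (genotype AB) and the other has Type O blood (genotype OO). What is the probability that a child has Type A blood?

Cross: AB × OO
Possible offspring genotypes: 2 AO, 2 BO
Blood type counts: 2 Type A, 2 Type B
Probability of Type A: 2/4 = 1/2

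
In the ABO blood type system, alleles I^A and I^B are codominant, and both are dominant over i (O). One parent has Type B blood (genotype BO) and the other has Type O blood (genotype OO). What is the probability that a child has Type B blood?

Cross: BO × OO
Possible offspring genotypes: 2 BO, 2 OO
Blood type counts: 2 Type B, 2 Type O
Probability of Type B: 2/4 = 1/2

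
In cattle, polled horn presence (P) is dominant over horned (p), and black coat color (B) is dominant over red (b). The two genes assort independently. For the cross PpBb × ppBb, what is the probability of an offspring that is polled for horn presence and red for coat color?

Dihybrid cross PpBb × ppBb — consider each gene separately:
horn presence: Pp × pp → 2 Pp, 2 pp → 2 P_ : 2 pp (out of 4)
coat color: Bb × Bb → 1 BB, 2 Bb, 1 bb → 3 B_ : 1 bb (out of 4)
Looking for: polled (P_) and red (bb)
P(polled) = 2/4, P(red) = 1/4
P(both) = 2/4 × 1/4 = 2/16 = 1/8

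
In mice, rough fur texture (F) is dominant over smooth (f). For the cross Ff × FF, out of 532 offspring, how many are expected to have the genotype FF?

Punnett square for Ff × FF:
Offspring genotypes: 2 FF, 2 Ff
Total offspring: 4
Count with target: 2
Probability: 2/4 = 1/2
Expected count = 1/2 × 532 = 266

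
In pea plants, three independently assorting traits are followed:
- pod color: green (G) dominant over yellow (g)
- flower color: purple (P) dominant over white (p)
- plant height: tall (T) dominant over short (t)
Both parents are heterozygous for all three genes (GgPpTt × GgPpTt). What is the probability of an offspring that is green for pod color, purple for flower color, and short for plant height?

Trihybrid cross: GgPpTt × GgPpTt
Each trait segregates independently with a 3:1 phenotypic ratio, so each gene contributes 3/4 (dominant) or 1/4 (recessive).
Target: green (pod color), purple (flower color), short (plant height)
Probability = product of independent per-trait probabilities
= 3/4 × 3/4 × 1/4 = 9/64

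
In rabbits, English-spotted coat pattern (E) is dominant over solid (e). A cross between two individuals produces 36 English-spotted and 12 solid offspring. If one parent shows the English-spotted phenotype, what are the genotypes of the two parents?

Observed offspring: 36 English-spotted, 12 solid
The observed ratio simplifies to 3:1. Solid (ee) offspring appear, so each parent must contribute one e allele. The parent stated to show English-spotted carries E, so it is Ee. The other parent is then either Ee or ee: Ee × ee would give a 1:1 split, whereas Ee × Ee gives 3:1 — matching the data. So both parents are heterozygous (Ee × Ee).
Parent genotypes: Ee × Ee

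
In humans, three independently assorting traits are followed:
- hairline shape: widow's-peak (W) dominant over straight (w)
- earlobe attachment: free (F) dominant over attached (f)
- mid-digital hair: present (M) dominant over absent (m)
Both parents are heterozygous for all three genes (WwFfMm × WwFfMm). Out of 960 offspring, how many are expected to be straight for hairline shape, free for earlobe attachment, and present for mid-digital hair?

Trihybrid cross: WwFfMm × WwFfMm
Each trait segregates independently with a 3:1 phenotypic ratio, so each gene contributes 3/4 (dominant) or 1/4 (recessive).
Target: straight (hairline shape), free (earlobe attachment), present (mid-digital hair)
Probability = product of independent per-trait probabilities
= 1/4 × 3/4 × 3/4 = 9/64
Expected count = 9/64 × 960 = 135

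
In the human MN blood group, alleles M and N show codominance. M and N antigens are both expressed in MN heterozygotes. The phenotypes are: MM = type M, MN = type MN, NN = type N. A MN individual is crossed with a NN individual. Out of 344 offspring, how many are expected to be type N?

Punnett square for MN × NN:
Offspring genotypes: 2 MN, 2 NN
Phenotype counts: 2 type MN, 2 type N
type N: 2 out of 4 → fraction 1/2
Expected count = 1/2 × 344 = 172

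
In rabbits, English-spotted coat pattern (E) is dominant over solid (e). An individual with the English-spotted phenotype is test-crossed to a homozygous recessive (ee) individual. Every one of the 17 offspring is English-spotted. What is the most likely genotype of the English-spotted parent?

Test cross: ? × ee
All offspring are English-spotted.
If the unknown parent were heterozygous (Ee), about half of 17 offspring would be solid; none are. The unknown parent is most likely homozygous dominant (EE).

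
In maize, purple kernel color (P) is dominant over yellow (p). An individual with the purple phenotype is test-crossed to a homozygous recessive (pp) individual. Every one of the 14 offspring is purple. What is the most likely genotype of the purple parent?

Test cross: ? × pp
All offspring are purple.
If the unknown parent were heterozygous (Pp), about half of 14 offspring would be yellow; none are. The unknown parent is most likely homozygous dominant (PP).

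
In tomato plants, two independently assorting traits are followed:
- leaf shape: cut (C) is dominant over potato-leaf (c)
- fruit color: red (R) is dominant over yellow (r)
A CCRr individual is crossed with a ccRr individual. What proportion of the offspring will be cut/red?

Dihybrid cross CCRr × ccRr — consider each gene separately:
leaf shape: CC × cc → 4 Cc → 4 C_ (out of 4)
fruit color: Rr × Rr → 1 RR, 2 Rr, 1 rr → 3 R_ : 1 rr (out of 4)
Combine (counts out of 4 × 4 = 16): cut/red (C_R_) = 4×3 = 12; cut/yellow (C_rr) = 4×1 = 4
Phenotype counts (out of 16): 12 cut/red, 4 cut/yellow
cut/red: 12 out of 16
Probability: 12/16 = 3/4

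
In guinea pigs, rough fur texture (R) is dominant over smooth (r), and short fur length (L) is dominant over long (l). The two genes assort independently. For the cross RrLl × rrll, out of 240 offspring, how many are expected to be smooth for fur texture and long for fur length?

Dihybrid cross RrLl × rrll — consider each gene separately:
fur texture: Rr × rr → 2 Rr, 2 rr → 2 R_ : 2 rr (out of 4)
fur length: Ll × ll → 2 Ll, 2 ll → 2 L_ : 2 ll (out of 4)
Looking for: smooth (rr) and long (ll)
P(smooth) = 2/4, P(long) = 2/4
P(both) = 2/4 × 2/4 = 4/16 = 1/4
Expected count = 1/4 × 240 = 60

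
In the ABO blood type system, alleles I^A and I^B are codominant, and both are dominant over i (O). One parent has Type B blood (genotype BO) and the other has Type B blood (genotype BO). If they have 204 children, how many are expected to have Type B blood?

Cross: BO × BO
Possible offspring genotypes: 1 BB, 2 BO, 1 OO
Blood type counts: 3 Type B, 1 Type O
Probability of Type B: 3/4
Expected count = 3/4 × 204 = 153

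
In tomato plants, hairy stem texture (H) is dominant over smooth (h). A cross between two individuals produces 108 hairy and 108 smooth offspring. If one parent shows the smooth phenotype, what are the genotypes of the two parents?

Observed offspring: 108 hairy, 108 smooth
The observed ratio simplifies to 1:1. One parent shows smooth, so its genotype must be hh. A 1:1 offspring split requires the other parent to be heterozygous (Hh).
Parent genotypes: hh × Hh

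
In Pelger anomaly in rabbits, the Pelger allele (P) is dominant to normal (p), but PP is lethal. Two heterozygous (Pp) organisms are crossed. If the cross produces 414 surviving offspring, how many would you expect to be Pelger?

Cross: Pp × Pp
Punnett square offspring (before lethality): 1 PP, 2 Pp, 1 pp
The PP genotype is lethal (embryos die); surviving offspring: 2 Pp, 1 pp
Pelger: 2 out of 3 → fraction 2/3
Expected count = 2/3 × 414 = 276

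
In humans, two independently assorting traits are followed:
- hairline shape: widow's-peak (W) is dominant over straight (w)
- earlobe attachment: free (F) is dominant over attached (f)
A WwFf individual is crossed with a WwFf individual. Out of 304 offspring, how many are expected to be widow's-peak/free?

Dihybrid cross WwFf × WwFf — consider each gene separately:
hairline shape: Ww × Ww → 1 WW, 2 Ww, 1 ww → 3 W_ : 1 ww (out of 4)
earlobe attachment: Ff × Ff → 1 FF, 2 Ff, 1 ff → 3 F_ : 1 ff (out of 4)
Combine (counts out of 4 × 4 = 16): widow's-peak/free (W_F_) = 3×3 = 9; widow's-peak/attached (W_ff) = 3×1 = 3; straight/free (wwF_) = 1×3 = 3; straight/attached (wwff) = 1×1 = 1
Phenotype counts (out of 16): 9 widow's-peak/free, 3 widow's-peak/attached, 3 straight/free, 1 straight/attached
widow's-peak/free: 9 out of 16 → fraction 9/16
Expected count = 9/16 × 304 = 171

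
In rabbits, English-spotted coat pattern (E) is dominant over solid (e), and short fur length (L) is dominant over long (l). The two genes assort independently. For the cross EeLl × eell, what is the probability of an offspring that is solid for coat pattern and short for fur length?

Dihybrid cross EeLl × eell — consider each gene separately:
coat pattern: Ee × ee → 2 Ee, 2 ee → 2 E_ : 2 ee (out of 4)
fur length: Ll × ll → 2 Ll, 2 ll → 2 L_ : 2 ll (out of 4)
Looking for: solid (ee) and short (L_)
P(solid) = 2/4, P(short) = 2/4
P(both) = 2/4 × 2/4 = 4/16 = 1/4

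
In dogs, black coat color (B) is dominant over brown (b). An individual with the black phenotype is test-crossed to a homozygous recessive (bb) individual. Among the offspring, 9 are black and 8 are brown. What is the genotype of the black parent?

Test cross: ? × bb
Offspring: 9 black, 8 brown — approximately 1:1.
A 1:1 ratio in a test cross indicates the unknown parent is heterozygous (Bb).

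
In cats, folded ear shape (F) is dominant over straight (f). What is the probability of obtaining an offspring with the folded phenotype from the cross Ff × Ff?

Punnett square for Ff × Ff:
Offspring genotypes: 1 FF, 2 Ff, 1 ff
Total offspring: 4
Count with target: 3
Probability: 3/4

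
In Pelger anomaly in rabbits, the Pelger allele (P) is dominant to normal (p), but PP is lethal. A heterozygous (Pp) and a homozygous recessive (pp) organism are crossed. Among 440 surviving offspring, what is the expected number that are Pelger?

Cross: Pp × pp
Punnett square offspring (before lethality): 2 Pp, 2 pp
No PP offspring are produced in this cross.
Pelger: 2 out of 4 → fraction 1/2
Expected count = 1/2 × 440 = 220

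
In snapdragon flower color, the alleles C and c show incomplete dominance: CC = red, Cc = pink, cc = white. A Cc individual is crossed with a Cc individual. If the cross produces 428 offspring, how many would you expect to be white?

Punnett square for Cc × Cc:
Offspring genotypes: 1 CC, 2 Cc, 1 cc
Phenotype counts: 1 red, 2 pink, 1 white
white: 1 out of 4 → fraction 1/4
Expected count = 1/4 × 428 = 107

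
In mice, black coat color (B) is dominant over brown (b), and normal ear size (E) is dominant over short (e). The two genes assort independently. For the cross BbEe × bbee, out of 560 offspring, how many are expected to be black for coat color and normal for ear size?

Dihybrid cross BbEe × bbee — consider each gene separately:
coat color: Bb × bb → 2 Bb, 2 bb → 2 B_ : 2 bb (out of 4)
ear size: Ee × ee → 2 Ee, 2 ee → 2 E_ : 2 ee (out of 4)
Looking for: black (B_) and normal (E_)
P(black) = 2/4, P(normal) = 2/4
P(both) = 2/4 × 2/4 = 4/16 = 1/4
Expected count = 1/4 × 560 = 140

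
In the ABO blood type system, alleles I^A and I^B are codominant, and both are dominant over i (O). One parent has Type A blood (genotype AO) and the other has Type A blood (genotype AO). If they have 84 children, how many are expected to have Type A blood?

Cross: AO × AO
Possible offspring genotypes: 1 AA, 2 AO, 1 OO
Blood type counts: 3 Type A, 1 Type O
Probability of Type A: 3/4
Expected count = 3/4 × 84 = 63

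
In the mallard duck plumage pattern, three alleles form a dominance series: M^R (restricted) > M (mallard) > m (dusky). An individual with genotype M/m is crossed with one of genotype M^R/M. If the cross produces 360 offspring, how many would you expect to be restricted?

Cross: M/m × M^R/M
Allele dominance: M^R > M > m
Offspring genotypes: 1 M^R/M, 1 M/M, 1 M^R/m, 1 M/m
Phenotype counts: 2 restricted, 2 mallard
restricted: 2 out of 4 → fraction 1/2
Expected count = 1/2 × 360 = 180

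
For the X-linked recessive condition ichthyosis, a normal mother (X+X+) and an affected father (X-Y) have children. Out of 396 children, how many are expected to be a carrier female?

Cross: X+X+ × X-Y
Offspring: 2 X+X-, 2 X+Y
Probability of a carrier female: 2/4 = 1/2
Expected count = 1/2 × 396 = 198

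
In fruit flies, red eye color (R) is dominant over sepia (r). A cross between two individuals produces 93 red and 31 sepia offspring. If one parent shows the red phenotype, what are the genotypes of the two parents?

Observed offspring: 93 red, 31 sepia
The observed ratio simplifies to 3:1. Sepia (rr) offspring appear, so each parent must contribute one r allele. The parent stated to show red carries R, so it is Rr. The other parent is then either Rr or rr: Rr × rr would give a 1:1 split, whereas Rr × Rr gives 3:1 — matching the data. So both parents are heterozygous (Rr × Rr).
Parent genotypes: Rr × Rr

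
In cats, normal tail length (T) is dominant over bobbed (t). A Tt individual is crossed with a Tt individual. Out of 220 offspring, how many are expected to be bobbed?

Punnett square for Tt × Tt:
Offspring genotypes: 1 TT, 2 Tt, 1 tt
normal: 3, bobbed: 1
bobbed: 1 out of 4 → fraction 1/4
Expected count = 1/4 × 220 = 55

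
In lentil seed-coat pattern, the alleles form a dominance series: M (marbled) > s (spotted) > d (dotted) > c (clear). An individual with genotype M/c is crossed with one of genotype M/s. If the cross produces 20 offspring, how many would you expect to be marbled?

Cross: M/c × M/s
Allele dominance: M > s > d > c
Offspring genotypes: 1 M/M, 1 M/s, 1 M/c, 1 s/c
Phenotype counts: 3 marbled, 1 spotted
marbled: 3 out of 4 → fraction 3/4
Expected count = 3/4 × 20 = 15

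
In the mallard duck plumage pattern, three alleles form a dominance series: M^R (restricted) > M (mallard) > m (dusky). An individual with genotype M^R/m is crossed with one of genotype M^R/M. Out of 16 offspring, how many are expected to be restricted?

Cross: M^R/m × M^R/M
Allele dominance: M^R > M > m
Offspring genotypes: 1 M^R/M^R, 1 M^R/M, 1 M^R/m, 1 M/m
Phenotype counts: 3 restricted, 1 mallard
restricted: 3 out of 4 → fraction 3/4
Expected count = 3/4 × 16 = 12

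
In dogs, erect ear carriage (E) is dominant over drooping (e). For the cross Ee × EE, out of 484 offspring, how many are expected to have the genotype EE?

Punnett square for Ee × EE:
Offspring genotypes: 2 EE, 2 Ee
Total offspring: 4
Count with target: 2
Probability: 2/4 = 1/2
Expected count = 1/2 × 484 = 242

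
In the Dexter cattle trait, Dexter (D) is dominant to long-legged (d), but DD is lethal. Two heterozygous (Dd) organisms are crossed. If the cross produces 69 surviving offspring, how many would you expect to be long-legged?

Cross: Dd × Dd
Punnett square offspring (before lethality): 1 DD, 2 Dd, 1 dd
The DD genotype is lethal (embryos die); surviving offspring: 2 Dd, 1 dd
long-legged: 1 out of 3 → fraction 1/3
Expected count = 1/3 × 69 = 23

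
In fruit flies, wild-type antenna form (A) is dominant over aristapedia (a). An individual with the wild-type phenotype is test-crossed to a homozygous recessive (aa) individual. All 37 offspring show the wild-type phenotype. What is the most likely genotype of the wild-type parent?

Test cross: ? × aa
All offspring are wild-type.
If the unknown parent were heterozygous (Aa), about half of 37 offspring would be aristapedia; none are. The unknown parent is most likely homozygous dominant (AA).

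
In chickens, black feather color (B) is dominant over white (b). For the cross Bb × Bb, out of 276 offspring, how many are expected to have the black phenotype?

Punnett square for Bb × Bb:
Offspring genotypes: 1 BB, 2 Bb, 1 bb
Total offspring: 4
Count with target: 3
Probability: 3/4
Expected count = 3/4 × 276 = 207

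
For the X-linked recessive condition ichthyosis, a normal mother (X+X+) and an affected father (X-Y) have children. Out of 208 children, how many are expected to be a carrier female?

Cross: X+X+ × X-Y
Offspring: 2 X+X-, 2 X+Y
Probability of a carrier female: 2/4 = 1/2
Expected count = 1/2 × 208 = 104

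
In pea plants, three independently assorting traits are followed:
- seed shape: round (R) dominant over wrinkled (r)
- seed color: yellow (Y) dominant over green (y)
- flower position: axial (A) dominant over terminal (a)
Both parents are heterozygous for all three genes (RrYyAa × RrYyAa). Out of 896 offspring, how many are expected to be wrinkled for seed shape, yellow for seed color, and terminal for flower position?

Trihybrid cross: RrYyAa × RrYyAa
Each trait segregates independently with a 3:1 phenotypic ratio, so each gene contributes 3/4 (dominant) or 1/4 (recessive).
Target: wrinkled (seed shape), yellow (seed color), terminal (flower position)
Probability = product of independent per-trait probabilities
= 1/4 × 3/4 × 1/4 = 3/64
Expected count = 3/64 × 896 = 42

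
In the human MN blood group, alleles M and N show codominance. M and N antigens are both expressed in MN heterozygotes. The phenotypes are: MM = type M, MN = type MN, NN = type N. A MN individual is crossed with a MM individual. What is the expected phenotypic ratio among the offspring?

Punnett square for MN × MM:
Offspring genotypes: 2 MM, 2 MN
Phenotype counts: 2 type M, 2 type MN
Ratio: 1 type M : 1 type MN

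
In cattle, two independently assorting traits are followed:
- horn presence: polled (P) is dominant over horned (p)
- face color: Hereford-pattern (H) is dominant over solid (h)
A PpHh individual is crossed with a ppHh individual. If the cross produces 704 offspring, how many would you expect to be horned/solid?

Dihybrid cross PpHh × ppHh — consider each gene separately:
horn presence: Pp × pp → 2 Pp, 2 pp → 2 P_ : 2 pp (out of 4)
face color: Hh × Hh → 1 HH, 2 Hh, 1 hh → 3 H_ : 1 hh (out of 4)
Combine (counts out of 4 × 4 = 16): polled/Hereford-pattern (P_H_) = 2×3 = 6; polled/solid (P_hh) = 2×1 = 2; horned/Hereford-pattern (ppH_) = 2×3 = 6; horned/solid (pphh) = 2×1 = 2
Phenotype counts (out of 16): 6 polled/Hereford-pattern, 2 polled/solid, 6 horned/Hereford-pattern, 2 horned/solid
horned/solid: 2 out of 16 → fraction 1/8
Expected count = 1/8 × 704 = 88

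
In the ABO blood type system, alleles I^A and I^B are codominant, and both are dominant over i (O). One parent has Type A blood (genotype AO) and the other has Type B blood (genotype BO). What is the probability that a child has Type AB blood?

Cross: AO × BO
Possible offspring genotypes: 1 AB, 1 AO, 1 BO, 1 OO
Blood type counts: 1 Type AB, 1 Type A, 1 Type B, 1 Type O
Probability of Type AB: 1/4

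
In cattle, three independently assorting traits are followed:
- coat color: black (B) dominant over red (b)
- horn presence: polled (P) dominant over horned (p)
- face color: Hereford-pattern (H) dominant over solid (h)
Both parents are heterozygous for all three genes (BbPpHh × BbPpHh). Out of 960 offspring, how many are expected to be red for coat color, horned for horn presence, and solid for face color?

Trihybrid cross: BbPpHh × BbPpHh
Each trait segregates independently with a 3:1 phenotypic ratio, so each gene contributes 3/4 (dominant) or 1/4 (recessive).
Target: red (coat color), horned (horn presence), solid (face color)
Probability = product of independent per-trait probabilities
= 1/4 × 1/4 × 1/4 = 1/64
Expected count = 1/64 × 960 = 15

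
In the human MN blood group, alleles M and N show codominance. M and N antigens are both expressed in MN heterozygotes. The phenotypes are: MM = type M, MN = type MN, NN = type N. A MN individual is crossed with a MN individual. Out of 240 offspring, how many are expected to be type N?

Punnett square for MN × MN:
Offspring genotypes: 1 MM, 2 MN, 1 NN
Phenotype counts: 1 type M, 2 type MN, 1 type N
type N: 1 out of 4 → fraction 1/4
Expected count = 1/4 × 240 = 60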